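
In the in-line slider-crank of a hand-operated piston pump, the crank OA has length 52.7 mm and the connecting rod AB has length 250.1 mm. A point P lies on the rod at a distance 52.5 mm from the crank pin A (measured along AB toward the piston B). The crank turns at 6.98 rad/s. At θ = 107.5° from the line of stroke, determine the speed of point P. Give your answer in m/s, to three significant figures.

ω = 6.98 rad/s.  Crank-pin speed |V_A| = rω = 0.36785 m/s, perpendicular to OA.
Rod angle: sinφ = −(r/L) sinθ ⇒ φ = -11.593°; ω_rod = −rω cosθ/√(L²−r²sin²θ) = +0.45149 rad/s.
V_P = V_A + ω_rod × AP, with AP = 0.0525 m along the rod.
Components: V_Px = −rω sinθ − a·ω_rod·sinφ = -0.34606 m/s;  V_Py = rω cosθ + a·ω_rod·cosφ = -0.087394 m/s.
|V_P| = √(V_Px² + V_Py²) = 0.35692 m/s.

0.357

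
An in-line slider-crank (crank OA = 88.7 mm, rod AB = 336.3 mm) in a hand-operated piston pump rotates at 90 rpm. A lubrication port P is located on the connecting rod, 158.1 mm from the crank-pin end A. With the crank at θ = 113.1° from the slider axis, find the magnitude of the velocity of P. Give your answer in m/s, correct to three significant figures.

0.751

ω = 9.425 rad/s.  Crank-pin speed |V_A| = rω = 0.83598 m/s, perpendicular to OA.
Rod angle: sinφ = −(r/L) sinθ ⇒ φ = -14.040°; ω_rod = −rω cosθ/√(L²−r²sin²θ) = +1.0053 rad/s.
V_P = V_A + ω_rod × AP, with AP = 0.1581 m along the rod.
Components: V_Px = −rω sinθ − a·ω_rod·sinφ = -0.73039 m/s;  V_Py = rω cosθ + a·ω_rod·cosφ = -0.17379 m/s.
|V_P| = √(V_Px² + V_Py²) = 0.75078 m/s.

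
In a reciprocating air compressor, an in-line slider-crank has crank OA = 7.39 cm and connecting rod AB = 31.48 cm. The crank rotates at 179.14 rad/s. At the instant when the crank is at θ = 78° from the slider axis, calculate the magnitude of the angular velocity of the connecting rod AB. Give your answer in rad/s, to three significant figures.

8.98

ω = 179.1 rad/s
The rod makes angle φ with the slider axis where L sinφ = r sinθ; differentiating, L cosφ·φ̇ = r ω cosθ.
L cosφ = √(L² − r² sin²θ) = 0.30639 m.
|ω_rod| = r ω |cosθ| / √(L² − r² sin²θ) = 0.0739·179.1·0.20791/0.30639 = 8.9835 rad/s.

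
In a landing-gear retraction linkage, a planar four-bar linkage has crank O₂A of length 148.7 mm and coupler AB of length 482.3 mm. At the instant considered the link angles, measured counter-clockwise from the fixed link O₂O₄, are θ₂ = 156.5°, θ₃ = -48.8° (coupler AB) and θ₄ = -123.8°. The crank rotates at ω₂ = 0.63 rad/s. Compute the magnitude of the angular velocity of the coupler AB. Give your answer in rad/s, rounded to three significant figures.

ω₂ = 0.63 rad/s
Differentiating the loop-closure r₂e^{iθ₂}+r₃e^{iθ₃}=r₁+r₄e^{iθ₄} gives r₂ω₂e^{iθ₂}+r₃ω₃e^{iθ₃}=r₄ω₄e^{iθ₄}.
Eliminating the other unknown: ω₃ = r₂ω₂ sin(θ₄−θ₂) / [r₃ sin(θ₃−θ₄)].
Numerator sine = +0.98389; denominator sine = +0.96593.
Result = 0.1487·0.63·(+0.98389) / (0.4823·(+0.96593)) = +0.19785 rad/s; magnitude 0.19785 rad/s.

0.198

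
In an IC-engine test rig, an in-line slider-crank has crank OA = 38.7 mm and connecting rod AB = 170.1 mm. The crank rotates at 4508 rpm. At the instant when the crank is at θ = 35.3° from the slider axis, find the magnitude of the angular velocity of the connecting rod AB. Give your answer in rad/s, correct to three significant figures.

88.4

ω = 472.1 rad/s (converted from 4508 rpm).
The rod makes angle φ with the slider axis where L sinφ = r sinθ; differentiating, L cosφ·φ̇ = r ω cosθ.
L cosφ = √(L² − r² sin²θ) = 0.16862 m.
|ω_rod| = r ω |cosθ| / √(L² − r² sin²θ) = 0.0387·472.1·0.81614/0.16862 = 88.424 rad/s.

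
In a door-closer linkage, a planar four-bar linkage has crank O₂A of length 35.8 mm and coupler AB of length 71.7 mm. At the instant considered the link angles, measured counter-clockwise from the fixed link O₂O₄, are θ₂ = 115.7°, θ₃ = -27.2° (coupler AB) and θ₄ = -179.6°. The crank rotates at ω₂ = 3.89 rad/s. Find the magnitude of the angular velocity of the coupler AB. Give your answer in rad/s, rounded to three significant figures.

3.79

ω₂ = 3.89 rad/s
Differentiating the loop-closure r₂e^{iθ₂}+r₃e^{iθ₃}=r₁+r₄e^{iθ₄} gives r₂ω₂e^{iθ₂}+r₃ω₃e^{iθ₃}=r₄ω₄e^{iθ₄}.
Eliminating the other unknown: ω₃ = r₂ω₂ sin(θ₄−θ₂) / [r₃ sin(θ₃−θ₄)].
Numerator sine = +0.90408; denominator sine = +0.46330.
Result = 0.0358·3.89·(+0.90408) / (0.0717·(+0.46330)) = +3.7902 rad/s; magnitude 3.7902 rad/s.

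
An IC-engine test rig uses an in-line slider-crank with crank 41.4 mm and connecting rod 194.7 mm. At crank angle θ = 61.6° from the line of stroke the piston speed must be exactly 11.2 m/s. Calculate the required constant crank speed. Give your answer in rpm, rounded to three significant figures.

2660

For an in-line slider-crank, |v_piston| = rω|sinθ|·[1 + r cosθ/√(L² − r² sin²θ)].
With r = 0.0414 m, L = 0.1947 m, θ = 61.6°: the bracketed kinematic factor |dx/dθ| = 0.040167 m.
ω = v/|dx/dθ| = 11.2/0.040167 = 278.84 rad/s.
N = 60ω/(2π) = 2662.7 rpm.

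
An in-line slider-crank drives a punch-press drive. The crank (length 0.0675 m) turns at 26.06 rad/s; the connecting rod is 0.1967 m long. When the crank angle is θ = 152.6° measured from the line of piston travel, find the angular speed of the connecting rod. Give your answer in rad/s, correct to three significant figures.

ω = 26.06 rad/s
The rod makes angle φ with the slider axis where L sinφ = r sinθ; differentiating, L cosφ·φ̇ = r ω cosθ.
L cosφ = √(L² − r² sin²θ) = 0.19423 m.
|ω_rod| = r ω |cosθ| / √(L² − r² sin²θ) = 0.0675·26.06·0.88782/0.19423 = 8.0405 rad/s.

8.04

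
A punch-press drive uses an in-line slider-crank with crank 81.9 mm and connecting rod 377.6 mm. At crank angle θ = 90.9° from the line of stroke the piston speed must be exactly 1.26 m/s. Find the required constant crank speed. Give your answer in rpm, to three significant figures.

147

For an in-line slider-crank, |v_piston| = rω|sinθ|·[1 + r cosθ/√(L² − r² sin²θ)].
With r = 0.0819 m, L = 0.3776 m, θ = 90.9°: the bracketed kinematic factor |dx/dθ| = 0.081604 m.
ω = v/|dx/dθ| = 1.26/0.081604 = 15.44 rad/s.
N = 60ω/(2π) = 147.44 rpm.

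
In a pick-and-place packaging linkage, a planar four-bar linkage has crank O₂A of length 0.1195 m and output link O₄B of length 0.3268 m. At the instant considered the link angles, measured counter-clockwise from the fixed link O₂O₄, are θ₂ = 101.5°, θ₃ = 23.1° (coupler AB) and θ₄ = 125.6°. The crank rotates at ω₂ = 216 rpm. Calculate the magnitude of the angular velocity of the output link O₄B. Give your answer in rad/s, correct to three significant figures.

8.30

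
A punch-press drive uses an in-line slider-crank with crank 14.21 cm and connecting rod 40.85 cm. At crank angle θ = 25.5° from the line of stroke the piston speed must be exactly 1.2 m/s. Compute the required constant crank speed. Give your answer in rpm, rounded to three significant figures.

For an in-line slider-crank, |v_piston| = rω|sinθ|·[1 + r cosθ/√(L² − r² sin²θ)].
With r = 0.1421 m, L = 0.4085 m, θ = 25.5°: the bracketed kinematic factor |dx/dθ| = 0.080602 m.
ω = v/|dx/dθ| = 1.2/0.080602 = 14.888 rad/s.
N = 60ω/(2π) = 142.17 rpm.

142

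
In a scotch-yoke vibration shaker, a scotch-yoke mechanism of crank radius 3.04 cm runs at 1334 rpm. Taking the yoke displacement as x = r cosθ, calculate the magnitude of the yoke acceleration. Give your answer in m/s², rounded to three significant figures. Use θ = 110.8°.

ω = 139.7 rad/s (from 1334 rpm).
x = r cosθ ⇒ ẍ = −rω² cosθ (ω constant).
|a| = rω²|cosθ| = 0.0304·(139.7)²·|cos 110.8°| = 210.67 m/s².

211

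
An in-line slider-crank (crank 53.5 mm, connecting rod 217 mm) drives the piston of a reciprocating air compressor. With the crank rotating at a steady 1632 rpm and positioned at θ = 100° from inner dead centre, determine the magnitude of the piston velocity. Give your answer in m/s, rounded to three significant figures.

8.61

ω = 2π·1632/60 = 170.9 rad/s
For an in-line slider-crank, x = r cosθ + √(L² − r² sin²θ), so v = −rω sinθ·[1 + r cosθ/√(L² − r² sin²θ)].
With r = 0.0535 m, L = 0.217 m, θ = 100°: √(L² − r² sin²θ) = 0.21051 m.
v = −0.0535·170.9·0.98481·[1 + 0.0535·-0.17365/0.21051] = -8.607 m/s.
|v| = 8.607 m/s.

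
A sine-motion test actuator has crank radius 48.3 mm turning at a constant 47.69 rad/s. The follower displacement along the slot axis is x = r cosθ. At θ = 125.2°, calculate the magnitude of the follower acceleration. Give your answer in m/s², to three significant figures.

ω = 47.69 rad/s
x = r cosθ ⇒ ẍ = −rω² cosθ (ω constant).
|a| = rω²|cosθ| = 0.0483·(47.69)²·|cos 125.2°| = 63.321 m/s².

63.3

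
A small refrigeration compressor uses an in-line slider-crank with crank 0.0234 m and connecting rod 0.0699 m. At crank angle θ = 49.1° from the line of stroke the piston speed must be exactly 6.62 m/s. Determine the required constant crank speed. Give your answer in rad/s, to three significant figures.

305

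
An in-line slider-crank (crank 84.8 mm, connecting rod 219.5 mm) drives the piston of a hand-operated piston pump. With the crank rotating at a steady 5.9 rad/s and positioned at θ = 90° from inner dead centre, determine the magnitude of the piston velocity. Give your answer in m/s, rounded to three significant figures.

ω = 5.9 rad/s
For an in-line slider-crank, x = r cosθ + √(L² − r² sin²θ), so v = −rω sinθ·[1 + r cosθ/√(L² − r² sin²θ)].
With r = 0.0848 m, L = 0.2195 m, θ = 90°: √(L² − r² sin²θ) = 0.20246 m.
v = −0.0848·5.9·1.00000·[1 + 0.0848·0.00000/0.20246] = -0.50032 m/s.
|v| = 0.50032 m/s.

0.500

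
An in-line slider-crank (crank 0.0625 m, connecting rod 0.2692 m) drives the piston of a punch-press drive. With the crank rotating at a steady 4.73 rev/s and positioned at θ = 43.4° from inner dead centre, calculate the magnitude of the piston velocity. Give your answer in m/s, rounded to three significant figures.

1.49

ω = 2π·4.73 = 29.72 rad/s
For an in-line slider-crank, x = r cosθ + √(L² − r² sin²θ), so v = −rω sinθ·[1 + r cosθ/√(L² − r² sin²θ)].
With r = 0.0625 m, L = 0.2692 m, θ = 43.4°: √(L² − r² sin²θ) = 0.26575 m.
v = −0.0625·29.72·0.68709·[1 + 0.0625·0.72657/0.26575] = -1.4943 m/s.
|v| = 1.4943 m/s.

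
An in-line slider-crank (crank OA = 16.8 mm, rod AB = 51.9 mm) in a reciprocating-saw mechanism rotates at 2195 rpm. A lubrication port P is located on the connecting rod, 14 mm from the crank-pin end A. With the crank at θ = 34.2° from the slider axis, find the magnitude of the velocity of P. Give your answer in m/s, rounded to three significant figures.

ω = 229.9 rad/s.  Crank-pin speed |V_A| = rω = 3.8616 m/s, perpendicular to OA.
Rod angle: sinφ = −(r/L) sinθ ⇒ φ = -10.483°; ω_rod = −rω cosθ/√(L²−r²sin²θ) = -62.584 rad/s.
V_P = V_A + ω_rod × AP, with AP = 0.014 m along the rod.
Components: V_Px = −rω sinθ − a·ω_rod·sinφ = -2.33 m/s;  V_Py = rω cosθ + a·ω_rod·cosφ = +2.3323 m/s.
|V_P| = √(V_Px² + V_Py²) = 3.2968 m/s.

3.30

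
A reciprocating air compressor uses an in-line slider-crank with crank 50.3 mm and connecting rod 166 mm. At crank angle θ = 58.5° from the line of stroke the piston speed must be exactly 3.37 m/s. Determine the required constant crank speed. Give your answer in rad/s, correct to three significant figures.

For an in-line slider-crank, |v_piston| = rω|sinθ|·[1 + r cosθ/√(L² − r² sin²θ)].
With r = 0.0503 m, L = 0.166 m, θ = 58.5°: the bracketed kinematic factor |dx/dθ| = 0.049917 m.
ω = v/|dx/dθ| = 3.37/0.049917 = 67.513 rad/s.

67.5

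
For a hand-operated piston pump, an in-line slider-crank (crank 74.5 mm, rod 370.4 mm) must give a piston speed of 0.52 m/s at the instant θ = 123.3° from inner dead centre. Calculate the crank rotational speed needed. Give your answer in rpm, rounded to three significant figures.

89.8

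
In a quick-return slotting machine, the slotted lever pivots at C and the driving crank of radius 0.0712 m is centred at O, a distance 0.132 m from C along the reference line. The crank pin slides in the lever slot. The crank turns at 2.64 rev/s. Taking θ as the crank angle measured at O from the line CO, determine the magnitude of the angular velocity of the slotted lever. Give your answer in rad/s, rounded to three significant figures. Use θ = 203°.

11.4

ω = 16.59 rad/s (from 2.64 rev/s).
Crank pin A relative to C: A = (d + r cosθ, r sinθ); lever angle φ = atan2(r sinθ, d + r cosθ).
Differentiating tanφ: φ̇ = rω(d cosθ + r)/(d² + r² + 2dr cosθ).
d² + r² + 2dr cosθ = |CA|² = 0.00519089 m²;  d cosθ + r = -0.050307 m.
|ω_lever| = |0.0712·16.59·-0.050307| / 0.00519089 = 11.446 rad/s.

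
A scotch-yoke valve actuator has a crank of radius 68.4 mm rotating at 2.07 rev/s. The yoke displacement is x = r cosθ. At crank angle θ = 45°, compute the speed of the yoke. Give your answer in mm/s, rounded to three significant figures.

629

ω = 13.01 rad/s (from 2.07 rev/s).
x = r cosθ ⇒ ẋ = −rω sinθ.
|v| = rω|sinθ| = 0.0684·13.01·|sin 45°| = 0.62906 m/s = 629.06 mm/s.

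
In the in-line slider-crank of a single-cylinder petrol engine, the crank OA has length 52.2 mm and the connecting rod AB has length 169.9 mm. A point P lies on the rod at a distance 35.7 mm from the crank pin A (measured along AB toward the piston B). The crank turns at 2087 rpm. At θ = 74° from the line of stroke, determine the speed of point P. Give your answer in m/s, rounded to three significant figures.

ω = 218.6 rad/s.  Crank-pin speed |V_A| = rω = 11.408 m/s, perpendicular to OA.
Rod angle: sinφ = −(r/L) sinθ ⇒ φ = -17.178°; ω_rod = −rω cosθ/√(L²−r²sin²θ) = -19.372 rad/s.
V_P = V_A + ω_rod × AP, with AP = 0.0357 m along the rod.
Components: V_Px = −rω sinθ − a·ω_rod·sinφ = -11.171 m/s;  V_Py = rω cosθ + a·ω_rod·cosφ = +2.4838 m/s.
|V_P| = √(V_Px² + V_Py²) = 11.443 m/s.

11.4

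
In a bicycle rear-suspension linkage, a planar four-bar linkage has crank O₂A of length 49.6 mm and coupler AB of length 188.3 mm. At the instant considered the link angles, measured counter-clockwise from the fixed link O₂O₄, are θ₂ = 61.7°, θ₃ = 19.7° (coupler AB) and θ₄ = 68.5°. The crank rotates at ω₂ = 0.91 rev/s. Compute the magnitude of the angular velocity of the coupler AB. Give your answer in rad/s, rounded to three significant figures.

0.237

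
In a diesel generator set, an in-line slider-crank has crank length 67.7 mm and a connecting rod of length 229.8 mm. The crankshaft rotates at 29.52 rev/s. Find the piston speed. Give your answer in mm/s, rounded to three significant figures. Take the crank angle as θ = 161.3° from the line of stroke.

ω = 2π·29.5 = 185.5 rad/s
For an in-line slider-crank, x = r cosθ + √(L² − r² sin²θ), so v = −rω sinθ·[1 + r cosθ/√(L² − r² sin²θ)].
With r = 0.0677 m, L = 0.2298 m, θ = 161.3°: √(L² − r² sin²θ) = 0.22877 m.
v = −0.0677·185.5·0.32061·[1 + 0.0677·-0.94721/0.22877] = -2.8974 m/s.
|v| = 2.8974 m/s = 2897.4 mm/s.

2900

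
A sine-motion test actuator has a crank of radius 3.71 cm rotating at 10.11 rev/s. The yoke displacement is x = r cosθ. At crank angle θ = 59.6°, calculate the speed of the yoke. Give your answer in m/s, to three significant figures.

ω = 63.52 rad/s (from 10.11 rev/s).
x = r cosθ ⇒ ẋ = −rω sinθ.
|v| = rω|sinθ| = 0.0371·63.52·|sin 59.6°| = 2.0327 m/s.

2.03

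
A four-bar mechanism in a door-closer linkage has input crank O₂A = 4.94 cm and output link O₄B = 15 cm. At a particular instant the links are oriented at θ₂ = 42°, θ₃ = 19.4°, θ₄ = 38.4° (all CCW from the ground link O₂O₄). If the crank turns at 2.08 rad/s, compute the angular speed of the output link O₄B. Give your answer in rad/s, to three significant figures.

ω₂ = 2.08 rad/s
Differentiating the loop-closure r₂e^{iθ₂}+r₃e^{iθ₃}=r₁+r₄e^{iθ₄} gives r₂ω₂e^{iθ₂}+r₃ω₃e^{iθ₃}=r₄ω₄e^{iθ₄}.
Eliminating the other unknown: ω₄ = r₂ω₂ sin(θ₂−θ₃) / [r₄ sin(θ₄−θ₃)].
Numerator sine = +0.38430; denominator sine = +0.32557.
Result = 0.0494·2.08·(+0.38430) / (0.15·(+0.32557)) = +0.80858 rad/s; magnitude 0.80858 rad/s.

0.809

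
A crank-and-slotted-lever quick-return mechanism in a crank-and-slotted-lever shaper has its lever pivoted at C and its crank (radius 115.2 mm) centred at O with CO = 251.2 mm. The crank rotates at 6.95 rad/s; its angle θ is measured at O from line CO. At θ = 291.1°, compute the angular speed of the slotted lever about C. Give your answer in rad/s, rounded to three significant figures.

1.69

ω = 6.95 rad/s
Crank pin A relative to C: A = (d + r cosθ, r sinθ); lever angle φ = atan2(r sinθ, d + r cosθ).
Differentiating tanφ: φ̇ = rω(d cosθ + r)/(d² + r² + 2dr cosθ).
d² + r² + 2dr cosθ = |CA|² = 0.0972078 m²;  d cosθ + r = +0.20563 m.
|ω_lever| = |0.1152·6.95·+0.20563| / 0.0972078 = 1.6937 rad/s.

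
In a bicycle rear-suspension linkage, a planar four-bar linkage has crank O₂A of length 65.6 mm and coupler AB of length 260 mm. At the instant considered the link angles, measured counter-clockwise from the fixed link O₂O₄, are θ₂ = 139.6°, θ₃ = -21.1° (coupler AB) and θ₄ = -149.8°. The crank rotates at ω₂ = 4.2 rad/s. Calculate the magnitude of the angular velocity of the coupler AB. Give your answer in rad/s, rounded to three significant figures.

ω₂ = 4.2 rad/s
Differentiating the loop-closure r₂e^{iθ₂}+r₃e^{iθ₃}=r₁+r₄e^{iθ₄} gives r₂ω₂e^{iθ₂}+r₃ω₃e^{iθ₃}=r₄ω₄e^{iθ₄}.
Eliminating the other unknown: ω₃ = r₂ω₂ sin(θ₄−θ₂) / [r₃ sin(θ₃−θ₄)].
Numerator sine = +0.94322; denominator sine = +0.78043.
Result = 0.0656·4.2·(+0.94322) / (0.26·(+0.78043)) = +1.2807 rad/s; magnitude 1.2807 rad/s.

1.28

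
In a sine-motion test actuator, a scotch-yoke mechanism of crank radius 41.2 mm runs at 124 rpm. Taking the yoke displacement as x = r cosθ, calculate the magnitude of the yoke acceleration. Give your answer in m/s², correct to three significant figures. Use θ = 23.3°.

ω = 12.99 rad/s (from 124 rpm).
x = r cosθ ⇒ ẍ = −rω² cosθ (ω constant).
|a| = rω²|cosθ| = 0.0412·(12.99)²·|cos 23.3°| = 6.3805 m/s².

6.38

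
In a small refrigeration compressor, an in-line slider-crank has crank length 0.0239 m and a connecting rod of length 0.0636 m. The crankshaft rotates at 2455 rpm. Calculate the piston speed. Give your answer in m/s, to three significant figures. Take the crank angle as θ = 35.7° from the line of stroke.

4.71

ω = 2π·2455/60 = 257.1 rad/s
For an in-line slider-crank, x = r cosθ + √(L² − r² sin²θ), so v = −rω sinθ·[1 + r cosθ/√(L² − r² sin²θ)].
With r = 0.0239 m, L = 0.0636 m, θ = 35.7°: √(L² − r² sin²θ) = 0.062052 m.
v = −0.0239·257.1·0.58354·[1 + 0.0239·0.81208/0.062052] = -4.707 m/s.
|v| = 4.707 m/s.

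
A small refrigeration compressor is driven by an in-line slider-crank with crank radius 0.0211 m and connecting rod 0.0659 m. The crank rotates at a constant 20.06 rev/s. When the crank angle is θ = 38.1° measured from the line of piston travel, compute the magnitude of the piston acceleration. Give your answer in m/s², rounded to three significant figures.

293

ω = 2π·20.1 = 126 rad/s
x(θ) = r cosθ + √(L² − r² sin²θ); with ω constant, a = ω²·d²x/dθ².
d²x/dθ² = −r cosθ − r²(cos2θ)/√u − r⁴ sin²2θ/(4u^{3/2}),  u = L² − r² sin²θ = 0.0041733 m².
Substituting r = 0.0211 m, L = 0.0659 m, θ = 38.1°: d²x/dθ² = -0.018422 m.
a = ω²·d²x/dθ² = (126)²·(-0.018422) = -292.65 m/s²;  |a| = 292.65 m/s².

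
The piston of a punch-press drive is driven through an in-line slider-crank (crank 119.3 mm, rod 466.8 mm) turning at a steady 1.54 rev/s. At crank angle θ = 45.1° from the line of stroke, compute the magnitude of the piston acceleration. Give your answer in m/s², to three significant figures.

ω = 2π·1.54 = 9.676 rad/s
x(θ) = r cosθ + √(L² − r² sin²θ); with ω constant, a = ω²·d²x/dθ².
d²x/dθ² = −r cosθ − r²(cos2θ)/√u − r⁴ sin²2θ/(4u^{3/2}),  u = L² − r² sin²θ = 0.210761 m².
Substituting r = 0.1193 m, L = 0.4668 m, θ = 45.1°: d²x/dθ² = -0.084626 m.
a = ω²·d²x/dθ² = (9.676)²·(-0.084626) = -7.9232 m/s²;  |a| = 7.9232 m/s².

7.92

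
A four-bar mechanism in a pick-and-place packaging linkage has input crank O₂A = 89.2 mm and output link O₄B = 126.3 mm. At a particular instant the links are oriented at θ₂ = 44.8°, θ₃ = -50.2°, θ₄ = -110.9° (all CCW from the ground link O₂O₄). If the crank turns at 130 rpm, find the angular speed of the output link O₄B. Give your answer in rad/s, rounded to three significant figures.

ω₂ = 13.61 rad/s (from 130 rpm).
Differentiating the loop-closure r₂e^{iθ₂}+r₃e^{iθ₃}=r₁+r₄e^{iθ₄} gives r₂ω₂e^{iθ₂}+r₃ω₃e^{iθ₃}=r₄ω₄e^{iθ₄}.
Eliminating the other unknown: ω₄ = r₂ω₂ sin(θ₂−θ₃) / [r₄ sin(θ₄−θ₃)].
Numerator sine = +0.99619; denominator sine = -0.87207.
Result = 0.0892·13.61·(+0.99619) / (0.1263·(-0.87207)) = -10.983 rad/s; magnitude 10.983 rad/s.

11.0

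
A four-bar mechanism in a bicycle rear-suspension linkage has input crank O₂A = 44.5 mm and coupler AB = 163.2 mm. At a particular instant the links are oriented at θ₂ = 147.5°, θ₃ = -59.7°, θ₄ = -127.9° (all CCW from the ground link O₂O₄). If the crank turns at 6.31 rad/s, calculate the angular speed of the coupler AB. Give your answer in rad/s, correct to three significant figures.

ω₂ = 6.31 rad/s
Differentiating the loop-closure r₂e^{iθ₂}+r₃e^{iθ₃}=r₁+r₄e^{iθ₄} gives r₂ω₂e^{iθ₂}+r₃ω₃e^{iθ₃}=r₄ω₄e^{iθ₄}.
Eliminating the other unknown: ω₃ = r₂ω₂ sin(θ₄−θ₂) / [r₃ sin(θ₃−θ₄)].
Numerator sine = +0.99556; denominator sine = +0.92849.
Result = 0.0445·6.31·(+0.99556) / (0.1632·(+0.92849)) = +1.8449 rad/s; magnitude 1.8449 rad/s.

1.84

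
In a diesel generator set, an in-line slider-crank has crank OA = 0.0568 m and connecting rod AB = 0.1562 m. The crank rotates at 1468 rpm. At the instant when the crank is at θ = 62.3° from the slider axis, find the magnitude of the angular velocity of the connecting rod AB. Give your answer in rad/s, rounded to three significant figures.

ω = 153.7 rad/s (converted from 1468 rpm).
The rod makes angle φ with the slider axis where L sinφ = r sinθ; differentiating, L cosφ·φ̇ = r ω cosθ.
L cosφ = √(L² − r² sin²θ) = 0.14788 m.
|ω_rod| = r ω |cosθ| / √(L² − r² sin²θ) = 0.0568·153.7·0.46484/0.14788 = 27.447 rad/s.

27.4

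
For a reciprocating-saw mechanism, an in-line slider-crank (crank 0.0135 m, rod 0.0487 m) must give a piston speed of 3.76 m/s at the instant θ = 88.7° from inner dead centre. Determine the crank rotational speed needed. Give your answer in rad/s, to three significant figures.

For an in-line slider-crank, |v_piston| = rω|sinθ|·[1 + r cosθ/√(L² − r² sin²θ)].
With r = 0.0135 m, L = 0.0487 m, θ = 88.7°: the bracketed kinematic factor |dx/dθ| = 0.013585 m.
ω = v/|dx/dθ| = 3.76/0.013585 = 276.78 rad/s.

277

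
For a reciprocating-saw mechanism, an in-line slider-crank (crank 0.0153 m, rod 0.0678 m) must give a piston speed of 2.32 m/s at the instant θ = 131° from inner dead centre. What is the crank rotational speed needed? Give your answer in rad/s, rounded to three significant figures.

236

For an in-line slider-crank, |v_piston| = rω|sinθ|·[1 + r cosθ/√(L² − r² sin²θ)].
With r = 0.0153 m, L = 0.0678 m, θ = 131°: the bracketed kinematic factor |dx/dθ| = 0.0098122 m.
ω = v/|dx/dθ| = 2.32/0.0098122 = 236.44 rad/s.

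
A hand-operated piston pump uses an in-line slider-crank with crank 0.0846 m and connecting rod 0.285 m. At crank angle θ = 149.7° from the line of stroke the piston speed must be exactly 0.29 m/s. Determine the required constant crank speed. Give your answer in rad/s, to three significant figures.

9.17

For an in-line slider-crank, |v_piston| = rω|sinθ|·[1 + r cosθ/√(L² − r² sin²θ)].
With r = 0.0846 m, L = 0.285 m, θ = 149.7°: the bracketed kinematic factor |dx/dθ| = 0.031619 m.
ω = v/|dx/dθ| = 0.29/0.031619 = 9.1717 rad/s.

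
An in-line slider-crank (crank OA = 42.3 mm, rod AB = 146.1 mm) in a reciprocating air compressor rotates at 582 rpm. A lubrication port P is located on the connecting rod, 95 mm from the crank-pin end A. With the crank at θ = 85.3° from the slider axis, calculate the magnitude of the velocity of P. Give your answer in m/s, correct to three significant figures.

2.61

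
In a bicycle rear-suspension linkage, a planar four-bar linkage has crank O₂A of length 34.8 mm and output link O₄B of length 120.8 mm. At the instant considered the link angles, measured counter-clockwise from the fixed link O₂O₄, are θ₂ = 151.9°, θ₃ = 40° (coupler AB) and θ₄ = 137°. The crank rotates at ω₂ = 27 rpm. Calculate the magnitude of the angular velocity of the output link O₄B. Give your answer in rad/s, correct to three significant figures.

ω₂ = 2.827 rad/s (from 27 rpm).
Differentiating the loop-closure r₂e^{iθ₂}+r₃e^{iθ₃}=r₁+r₄e^{iθ₄} gives r₂ω₂e^{iθ₂}+r₃ω₃e^{iθ₃}=r₄ω₄e^{iθ₄}.
Eliminating the other unknown: ω₄ = r₂ω₂ sin(θ₂−θ₃) / [r₄ sin(θ₄−θ₃)].
Numerator sine = +0.92784; denominator sine = +0.99255.
Result = 0.0348·2.827·(+0.92784) / (0.1208·(+0.99255)) = +0.76142 rad/s; magnitude 0.76142 rad/s.

0.761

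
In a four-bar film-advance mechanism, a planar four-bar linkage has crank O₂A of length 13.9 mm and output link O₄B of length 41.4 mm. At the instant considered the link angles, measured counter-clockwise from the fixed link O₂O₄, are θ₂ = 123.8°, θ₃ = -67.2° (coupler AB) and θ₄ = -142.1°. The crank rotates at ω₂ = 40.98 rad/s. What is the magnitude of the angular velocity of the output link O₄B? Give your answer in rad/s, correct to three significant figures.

2.72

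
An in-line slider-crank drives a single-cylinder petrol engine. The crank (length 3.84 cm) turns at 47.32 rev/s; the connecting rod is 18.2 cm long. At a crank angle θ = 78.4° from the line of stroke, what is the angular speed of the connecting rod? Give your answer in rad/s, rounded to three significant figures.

12.9

ω = 297.3 rad/s (converted from 47.32 rev/s).
The rod makes angle φ with the slider axis where L sinφ = r sinθ; differentiating, L cosφ·φ̇ = r ω cosθ.
L cosφ = √(L² − r² sin²θ) = 0.17807 m.
|ω_rod| = r ω |cosθ| / √(L² − r² sin²θ) = 0.0384·297.3·0.20108/0.17807 = 12.892 rad/s.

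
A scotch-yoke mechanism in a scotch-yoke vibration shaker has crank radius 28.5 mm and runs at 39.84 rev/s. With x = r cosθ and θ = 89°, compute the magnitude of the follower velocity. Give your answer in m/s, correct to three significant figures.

7.13

ω = 250.3 rad/s (from 39.84 rev/s).
x = r cosθ ⇒ ẋ = −rω sinθ.
|v| = rω|sinθ| = 0.0285·250.3·|sin 89°| = 7.1331 m/s.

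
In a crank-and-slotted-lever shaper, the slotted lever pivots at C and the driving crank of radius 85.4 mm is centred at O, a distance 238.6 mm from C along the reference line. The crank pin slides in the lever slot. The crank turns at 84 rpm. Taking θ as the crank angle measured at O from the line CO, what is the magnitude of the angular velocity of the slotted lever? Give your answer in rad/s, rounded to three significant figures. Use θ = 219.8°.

ω = 8.796 rad/s (from 84 rpm).
Crank pin A relative to C: A = (d + r cosθ, r sinθ); lever angle φ = atan2(r sinθ, d + r cosθ).
Differentiating tanφ: φ̇ = rω(d cosθ + r)/(d² + r² + 2dr cosθ).
d² + r² + 2dr cosθ = |CA|² = 0.0329134 m²;  d cosθ + r = -0.097912 m.
|ω_lever| = |0.0854·8.796·-0.097912| / 0.0329134 = 2.2348 rad/s.

2.23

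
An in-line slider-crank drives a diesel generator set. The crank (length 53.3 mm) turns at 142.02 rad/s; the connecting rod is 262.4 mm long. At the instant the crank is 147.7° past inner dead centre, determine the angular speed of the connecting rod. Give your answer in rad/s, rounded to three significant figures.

ω = 142 rad/s
The rod makes angle φ with the slider axis where L sinφ = r sinθ; differentiating, L cosφ·φ̇ = r ω cosθ.
L cosφ = √(L² − r² sin²θ) = 0.26085 m.
|ω_rod| = r ω |cosθ| / √(L² − r² sin²θ) = 0.0533·142·0.84526/0.26085 = 24.529 rad/s.

24.5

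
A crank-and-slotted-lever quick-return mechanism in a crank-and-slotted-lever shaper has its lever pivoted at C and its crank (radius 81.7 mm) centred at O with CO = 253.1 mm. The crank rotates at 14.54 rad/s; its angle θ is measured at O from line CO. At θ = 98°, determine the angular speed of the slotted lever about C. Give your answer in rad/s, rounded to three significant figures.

0.850

ω = 14.54 rad/s
Crank pin A relative to C: A = (d + r cosθ, r sinθ); lever angle φ = atan2(r sinθ, d + r cosθ).
Differentiating tanφ: φ̇ = rω(d cosθ + r)/(d² + r² + 2dr cosθ).
d² + r² + 2dr cosθ = |CA|² = 0.0649788 m²;  d cosθ + r = +0.046475 m.
|ω_lever| = |0.0817·14.54·+0.046475| / 0.0649788 = 0.84964 rad/s.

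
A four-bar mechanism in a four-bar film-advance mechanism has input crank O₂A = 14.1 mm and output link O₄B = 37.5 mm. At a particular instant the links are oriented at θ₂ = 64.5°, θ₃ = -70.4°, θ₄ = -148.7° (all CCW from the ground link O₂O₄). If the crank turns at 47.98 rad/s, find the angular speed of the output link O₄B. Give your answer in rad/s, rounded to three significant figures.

13.0

ω₂ = 47.98 rad/s
Differentiating the loop-closure r₂e^{iθ₂}+r₃e^{iθ₃}=r₁+r₄e^{iθ₄} gives r₂ω₂e^{iθ₂}+r₃ω₃e^{iθ₃}=r₄ω₄e^{iθ₄}.
Eliminating the other unknown: ω₄ = r₂ω₂ sin(θ₂−θ₃) / [r₄ sin(θ₄−θ₃)].
Numerator sine = +0.70834; denominator sine = -0.97922.
Result = 0.0141·47.98·(+0.70834) / (0.0375·(-0.97922)) = -13.05 rad/s; magnitude 13.05 rad/s.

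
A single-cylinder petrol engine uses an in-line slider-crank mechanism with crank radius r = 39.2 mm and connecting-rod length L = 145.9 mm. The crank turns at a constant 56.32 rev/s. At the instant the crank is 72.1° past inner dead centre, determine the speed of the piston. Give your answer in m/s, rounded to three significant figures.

14.3

ω = 2π·56.3 = 353.9 rad/s
For an in-line slider-crank, x = r cosθ + √(L² − r² sin²θ), so v = −rω sinθ·[1 + r cosθ/√(L² − r² sin²θ)].
With r = 0.0392 m, L = 0.1459 m, θ = 72.1°: √(L² − r² sin²θ) = 0.14105 m.
v = −0.0392·353.9·0.95159·[1 + 0.0392·0.30736/0.14105] = -14.328 m/s.
|v| = 14.328 m/s.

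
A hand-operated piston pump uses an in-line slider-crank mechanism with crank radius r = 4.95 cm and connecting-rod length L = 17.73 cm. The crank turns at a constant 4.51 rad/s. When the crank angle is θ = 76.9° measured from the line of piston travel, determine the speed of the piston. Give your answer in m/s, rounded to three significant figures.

0.232

ω = 4.51 rad/s
For an in-line slider-crank, x = r cosθ + √(L² − r² sin²θ), so v = −rω sinθ·[1 + r cosθ/√(L² − r² sin²θ)].
With r = 0.0495 m, L = 0.1773 m, θ = 76.9°: √(L² − r² sin²θ) = 0.17062 m.
v = −0.0495·4.51·0.97398·[1 + 0.0495·0.22665/0.17062] = -0.23173 m/s.
|v| = 0.23173 m/s.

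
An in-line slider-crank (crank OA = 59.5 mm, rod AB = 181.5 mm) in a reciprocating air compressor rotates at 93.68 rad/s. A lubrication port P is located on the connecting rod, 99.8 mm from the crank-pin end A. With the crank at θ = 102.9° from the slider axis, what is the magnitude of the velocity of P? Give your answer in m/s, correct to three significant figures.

5.23

ω = 93.68 rad/s.  Crank-pin speed |V_A| = rω = 5.574 m/s, perpendicular to OA.
Rod angle: sinφ = −(r/L) sinθ ⇒ φ = -18.636°; ω_rod = −rω cosθ/√(L²−r²sin²θ) = +7.2355 rad/s.
V_P = V_A + ω_rod × AP, with AP = 0.0998 m along the rod.
Components: V_Px = −rω sinθ − a·ω_rod·sinφ = -5.2025 m/s;  V_Py = rω cosθ + a·ω_rod·cosφ = -0.56015 m/s.
|V_P| = √(V_Px² + V_Py²) = 5.2326 m/s.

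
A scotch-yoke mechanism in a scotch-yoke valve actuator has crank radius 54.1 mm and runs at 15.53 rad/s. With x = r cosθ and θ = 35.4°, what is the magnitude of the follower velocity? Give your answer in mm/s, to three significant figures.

487

ω = 15.53 rad/s
x = r cosθ ⇒ ẋ = −rω sinθ.
|v| = rω|sinθ| = 0.0541·15.53·|sin 35.4°| = 0.4867 m/s = 486.7 mm/s.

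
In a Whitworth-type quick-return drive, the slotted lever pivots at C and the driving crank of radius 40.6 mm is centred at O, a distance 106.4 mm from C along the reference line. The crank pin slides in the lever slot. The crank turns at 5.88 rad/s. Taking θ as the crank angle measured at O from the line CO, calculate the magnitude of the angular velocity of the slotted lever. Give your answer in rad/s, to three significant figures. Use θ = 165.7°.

ω = 5.88 rad/s
Crank pin A relative to C: A = (d + r cosθ, r sinθ); lever angle φ = atan2(r sinθ, d + r cosθ).
Differentiating tanφ: φ̇ = rω(d cosθ + r)/(d² + r² + 2dr cosθ).
d² + r² + 2dr cosθ = |CA|² = 0.00459733 m²;  d cosθ + r = -0.062503 m.
|ω_lever| = |0.0406·5.88·-0.062503| / 0.00459733 = 3.2456 rad/s.

3.25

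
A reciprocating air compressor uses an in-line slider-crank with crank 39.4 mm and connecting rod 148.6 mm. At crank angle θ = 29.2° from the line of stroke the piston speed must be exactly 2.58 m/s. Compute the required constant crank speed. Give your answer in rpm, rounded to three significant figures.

1040

For an in-line slider-crank, |v_piston| = rω|sinθ|·[1 + r cosθ/√(L² − r² sin²θ)].
With r = 0.0394 m, L = 0.1486 m, θ = 29.2°: the bracketed kinematic factor |dx/dθ| = 0.023708 m.
ω = v/|dx/dθ| = 2.58/0.023708 = 108.82 rad/s.
N = 60ω/(2π) = 1039.2 rpm.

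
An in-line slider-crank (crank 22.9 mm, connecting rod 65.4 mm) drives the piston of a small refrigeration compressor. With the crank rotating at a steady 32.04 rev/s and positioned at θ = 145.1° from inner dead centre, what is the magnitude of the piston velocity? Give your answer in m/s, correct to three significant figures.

1.86

ω = 2π·32 = 201.3 rad/s
For an in-line slider-crank, x = r cosθ + √(L² − r² sin²θ), so v = −rω sinθ·[1 + r cosθ/√(L² − r² sin²θ)].
With r = 0.0229 m, L = 0.0654 m, θ = 145.1°: √(L² − r² sin²θ) = 0.064074 m.
v = −0.0229·201.3·0.57215·[1 + 0.0229·-0.82015/0.064074] = -1.8645 m/s.
|v| = 1.8645 m/s.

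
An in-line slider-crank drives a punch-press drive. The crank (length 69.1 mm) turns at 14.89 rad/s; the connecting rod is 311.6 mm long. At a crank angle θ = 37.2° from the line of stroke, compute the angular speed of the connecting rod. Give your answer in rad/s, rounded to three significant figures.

2.65

ω = 14.89 rad/s
The rod makes angle φ with the slider axis where L sinφ = r sinθ; differentiating, L cosφ·φ̇ = r ω cosθ.
L cosφ = √(L² − r² sin²θ) = 0.30879 m.
|ω_rod| = r ω |cosθ| / √(L² − r² sin²θ) = 0.0691·14.89·0.79653/0.30879 = 2.6541 rad/s.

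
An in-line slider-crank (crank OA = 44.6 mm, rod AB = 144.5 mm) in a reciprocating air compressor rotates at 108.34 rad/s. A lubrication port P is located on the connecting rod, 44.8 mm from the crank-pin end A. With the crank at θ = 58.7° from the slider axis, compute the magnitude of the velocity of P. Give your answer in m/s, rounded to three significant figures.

4.67

ω = 108.3 rad/s.  Crank-pin speed |V_A| = rω = 4.832 m/s, perpendicular to OA.
Rod angle: sinφ = −(r/L) sinθ ⇒ φ = -15.291°; ω_rod = −rω cosθ/√(L²−r²sin²θ) = -18.01 rad/s.
V_P = V_A + ω_rod × AP, with AP = 0.0448 m along the rod.
Components: V_Px = −rω sinθ − a·ω_rod·sinφ = -4.3415 m/s;  V_Py = rω cosθ + a·ω_rod·cosφ = +1.732 m/s.
|V_P| = √(V_Px² + V_Py²) = 4.6742 m/s.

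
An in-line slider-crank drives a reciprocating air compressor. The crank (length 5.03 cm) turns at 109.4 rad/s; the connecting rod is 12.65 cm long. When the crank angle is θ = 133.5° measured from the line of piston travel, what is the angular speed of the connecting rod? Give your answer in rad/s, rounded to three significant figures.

ω = 109.4 rad/s
The rod makes angle φ with the slider axis where L sinφ = r sinθ; differentiating, L cosφ·φ̇ = r ω cosθ.
L cosφ = √(L² − r² sin²θ) = 0.12112 m.
|ω_rod| = r ω |cosθ| / √(L² − r² sin²θ) = 0.0503·109.4·0.68835/0.12112 = 31.273 rad/s.

31.3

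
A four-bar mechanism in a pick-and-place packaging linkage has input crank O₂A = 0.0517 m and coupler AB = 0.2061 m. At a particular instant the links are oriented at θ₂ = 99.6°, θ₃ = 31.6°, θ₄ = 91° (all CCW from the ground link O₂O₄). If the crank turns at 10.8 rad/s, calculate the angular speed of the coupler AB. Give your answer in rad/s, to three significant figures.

0.471

ω₂ = 10.8 rad/s
Differentiating the loop-closure r₂e^{iθ₂}+r₃e^{iθ₃}=r₁+r₄e^{iθ₄} gives r₂ω₂e^{iθ₂}+r₃ω₃e^{iθ₃}=r₄ω₄e^{iθ₄}.
Eliminating the other unknown: ω₃ = r₂ω₂ sin(θ₄−θ₂) / [r₃ sin(θ₃−θ₄)].
Numerator sine = -0.14954; denominator sine = -0.86074.
Result = 0.0517·10.8·(-0.14954) / (0.2061·(-0.86074)) = +0.47066 rad/s; magnitude 0.47066 rad/s.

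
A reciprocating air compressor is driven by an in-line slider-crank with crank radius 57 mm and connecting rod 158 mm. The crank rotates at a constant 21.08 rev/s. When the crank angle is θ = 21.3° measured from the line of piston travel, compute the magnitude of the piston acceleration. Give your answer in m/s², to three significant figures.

1210

ω = 2π·21.1 = 132.4 rad/s
x(θ) = r cosθ + √(L² − r² sin²θ); with ω constant, a = ω²·d²x/dθ².
d²x/dθ² = −r cosθ − r²(cos2θ)/√u − r⁴ sin²2θ/(4u^{3/2}),  u = L² − r² sin²θ = 0.0245353 m².
Substituting r = 0.057 m, L = 0.158 m, θ = 21.3°: d²x/dθ² = -0.068689 m.
a = ω²·d²x/dθ² = (132.4)²·(-0.068689) = -1205 m/s²;  |a| = 1205 m/s².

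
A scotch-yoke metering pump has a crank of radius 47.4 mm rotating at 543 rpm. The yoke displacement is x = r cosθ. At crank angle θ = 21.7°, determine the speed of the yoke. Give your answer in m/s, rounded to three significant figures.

0.997

ω = 56.86 rad/s (from 543 rpm).
x = r cosθ ⇒ ẋ = −rω sinθ.
|v| = rω|sinθ| = 0.0474·56.86·|sin 21.7°| = 0.99658 m/s.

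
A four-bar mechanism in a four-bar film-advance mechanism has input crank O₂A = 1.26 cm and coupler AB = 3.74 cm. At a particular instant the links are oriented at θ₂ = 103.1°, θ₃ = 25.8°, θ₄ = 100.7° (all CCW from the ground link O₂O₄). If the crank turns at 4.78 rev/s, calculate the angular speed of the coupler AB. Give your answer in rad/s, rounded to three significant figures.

ω₂ = 30.03 rad/s (from 4.78 rev/s).
Differentiating the loop-closure r₂e^{iθ₂}+r₃e^{iθ₃}=r₁+r₄e^{iθ₄} gives r₂ω₂e^{iθ₂}+r₃ω₃e^{iθ₃}=r₄ω₄e^{iθ₄}.
Eliminating the other unknown: ω₃ = r₂ω₂ sin(θ₄−θ₂) / [r₃ sin(θ₃−θ₄)].
Numerator sine = -0.04188; denominator sine = -0.96547.
Result = 0.0126·30.03·(-0.04188) / (0.0374·(-0.96547)) = +0.43886 rad/s; magnitude 0.43886 rad/s.

0.439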